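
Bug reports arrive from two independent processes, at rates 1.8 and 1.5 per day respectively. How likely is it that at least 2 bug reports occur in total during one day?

Independent Poisson processes superpose: combined rate λ = 1.8 + 1.5 = 3.3 per day.
So μ = 3.3.
P(N ≥ 2) = 1 − P(N ≤ 1) ≈ 0.8414.

0.8414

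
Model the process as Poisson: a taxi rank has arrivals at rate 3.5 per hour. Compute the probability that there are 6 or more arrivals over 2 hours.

0.6993

Over the interval, μ = 3.5 × 2 = 7 (2 hours).
P(N ≥ 6) = 1 − P(N ≤ 5) = 1 − Σ_{j=0}^{5} e^(−μ) μ^j/j! ≈ 0.6993.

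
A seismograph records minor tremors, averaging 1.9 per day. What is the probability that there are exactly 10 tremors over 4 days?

0.0887

Over the interval, μ = 1.9 × 4 = 7.6 (4 days).
P(N = 10) = e^(−μ) μ^10/10! = e^(−7.6) · 7.6^10/3628800 ≈ 0.0887.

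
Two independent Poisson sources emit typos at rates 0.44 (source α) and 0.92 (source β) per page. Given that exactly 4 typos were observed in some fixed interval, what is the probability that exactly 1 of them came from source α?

Given the total, each event is independently from source α with probability p = λ_α/(λ_α+λ_β) = 0.44/1.36 ≈ 0.3235.
So K ~ Binomial(4, 0.44/1.36): P(K = 1) = C(4,1) · (0.44/1.36)^1 · (0.92/1.36)^3 ≈ 0.4006.

0.4006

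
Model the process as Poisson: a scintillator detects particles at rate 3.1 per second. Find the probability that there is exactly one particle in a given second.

With mean μ = 3.1 per second,
P(N = 1) = e^(−μ) μ^1/1! = e^(−3.1) · 3.1^1/1 ≈ 0.1397.

0.1397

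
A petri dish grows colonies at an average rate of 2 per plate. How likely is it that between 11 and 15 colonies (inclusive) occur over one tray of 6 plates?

Over the interval, μ = 2 × 6 = 12 (a tray of 6 plates = 6 plates).
P(11 ≤ N ≤ 15) = Σ_{j=11}^{15} e^(−12) · 12^j/j! ≈ 0.4972.

0.4972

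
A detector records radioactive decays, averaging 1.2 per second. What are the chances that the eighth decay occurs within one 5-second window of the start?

Over the interval, μ = 1.2 × 5 = 6 (a 5-second window = 5 seconds).
The eighth arrival falls in the interval iff at least 8 events occur there: P(S_8 ≤ t) = P(N ≥ 8) = 1 − P(N ≤ 7) ≈ 0.2560.

0.2560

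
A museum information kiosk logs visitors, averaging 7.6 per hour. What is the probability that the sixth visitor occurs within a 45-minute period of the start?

0.5050

Over the interval, μ = 7.6 × 0.75 = 5.7 (a 45-minute period = 0.75 hours).
The sixth arrival falls in the interval iff at least 6 events occur there: P(S_6 ≤ t) = P(N ≥ 6) = 1 − P(N ≤ 5) ≈ 0.5050.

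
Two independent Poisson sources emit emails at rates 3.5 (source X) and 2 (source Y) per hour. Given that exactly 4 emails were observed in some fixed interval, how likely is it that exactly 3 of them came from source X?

Given the total, each event is independently from source X with probability p = λ_X/(λ_X+λ_Y) = 3.5/5.5 ≈ 0.6364.
So K ~ Binomial(4, 3.5/5.5): P(K = 3) = C(4,3) · (3.5/5.5)^3 · (2/5.5)^1 ≈ 0.3748.

0.3748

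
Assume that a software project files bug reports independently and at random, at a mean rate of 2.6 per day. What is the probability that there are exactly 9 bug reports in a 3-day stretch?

Over the interval, μ = 2.6 × 3 = 7.8 (a 3-day stretch = 3 days).
P(N = 9) = e^(−μ) μ^9/9! = e^(−7.8) · 7.8^9/362880 ≈ 0.1207.

0.1207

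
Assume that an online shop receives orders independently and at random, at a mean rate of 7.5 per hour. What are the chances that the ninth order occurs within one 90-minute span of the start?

0.7895

Over the interval, μ = 7.5 × 1.5 = 11.25 (a 90-minute span = 1.5 hours).
The ninth arrival falls in the interval iff at least 9 events occur there: P(S_9 ≤ t) = P(N ≥ 9) = 1 − P(N ≤ 8) ≈ 0.7895.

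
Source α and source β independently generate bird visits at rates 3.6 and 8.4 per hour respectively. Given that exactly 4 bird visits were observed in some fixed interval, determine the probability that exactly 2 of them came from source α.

Given the total, each event is independently from source α with probability p = λ_α/(λ_α+λ_β) = 3.6/12 = 0.3000.
So K ~ Binomial(4, 3.6/12): P(K = 2) = C(4,2) · (3.6/12)^2 · (8.4/12)^2 ≈ 0.2646.

0.2646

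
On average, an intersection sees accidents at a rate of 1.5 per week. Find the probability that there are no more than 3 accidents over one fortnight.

Over the interval, μ = 1.5 × 2 = 3 (a fortnight = 2 weeks).
P(N ≤ 3) = Σ_{j=0}^{3} e^(−μ) μ^j/j! ≈ 0.6472.

0.6472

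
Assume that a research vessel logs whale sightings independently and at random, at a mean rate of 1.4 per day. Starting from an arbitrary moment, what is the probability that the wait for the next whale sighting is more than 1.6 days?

0.1065

The wait for the next event is exponential with rate λ = 1.4 per day.
P(T > 1.6) = e^(−λt) = e^(−1.4 × 1.6) = e^(−2.24) ≈ 0.1065.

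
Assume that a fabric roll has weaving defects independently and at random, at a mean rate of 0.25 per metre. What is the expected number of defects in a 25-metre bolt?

E[N] = λt = 0.25 × 25 = 6.25 (a 25-metre bolt = 25 metres).

6.25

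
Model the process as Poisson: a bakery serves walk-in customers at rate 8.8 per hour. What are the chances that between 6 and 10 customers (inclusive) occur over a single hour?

With mean μ = 8.8 per hour,
P(6 ≤ N ≤ 10) = Σ_{j=6}^{10} e^(−8.8) · 8.8^j/j! ≈ 0.6010.

0.6010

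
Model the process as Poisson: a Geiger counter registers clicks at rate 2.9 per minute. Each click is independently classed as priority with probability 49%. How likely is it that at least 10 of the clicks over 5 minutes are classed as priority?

0.1803

Thinning: the clicks that are classed as priority themselves form a Poisson process with rate 0.49 × 2.9 = 1.421 per minute.
Over the interval, μ = 1.421 × 5 = 7.105 (5 minutes).
P(N ≥ 10) = 1 − P(N ≤ 9) ≈ 0.1803.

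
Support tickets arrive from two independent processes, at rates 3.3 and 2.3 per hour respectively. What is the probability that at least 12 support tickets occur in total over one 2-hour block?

0.4446

Independent Poisson processes superpose: combined rate λ = 3.3 + 2.3 = 5.6 per hour.
Over the interval, μ = 5.6 × 2 = 11.2 (a 2-hour block = 2 hours).
P(N ≥ 12) = 1 − P(N ≤ 11) ≈ 0.4446.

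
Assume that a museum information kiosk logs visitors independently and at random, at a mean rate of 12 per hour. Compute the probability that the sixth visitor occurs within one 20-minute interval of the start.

0.2149

Over the interval, μ = 12 × 1/3 = 4 (a 20-minute interval = 1/3 hours).
The sixth arrival falls in the interval iff at least 6 events occur there: P(S_6 ≤ t) = P(N ≥ 6) = 1 − P(N ≤ 5) ≈ 0.2149.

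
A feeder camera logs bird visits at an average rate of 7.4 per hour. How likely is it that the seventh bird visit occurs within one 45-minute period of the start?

Over the interval, μ = 7.4 × 0.75 = 5.55 (a 45-minute period = 0.75 hours).
The seventh arrival falls in the interval iff at least 7 events occur there: P(S_7 ≤ t) = P(N ≥ 7) = 1 − P(N ≤ 6) ≈ 0.3218.

0.3218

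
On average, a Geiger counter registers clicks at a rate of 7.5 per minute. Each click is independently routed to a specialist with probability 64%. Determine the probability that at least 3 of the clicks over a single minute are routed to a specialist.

Thinning: the clicks that are routed to a specialist themselves form a Poisson process with rate 0.64 × 7.5 = 4.8 per minute.
So μ = 4.8.
P(N ≥ 3) = 1 − P(N ≤ 2) ≈ 0.8575.

0.8575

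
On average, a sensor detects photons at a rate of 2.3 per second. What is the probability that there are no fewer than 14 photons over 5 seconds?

Over the interval, μ = 2.3 × 5 = 11.5 (5 seconds).
P(N ≥ 14) = 1 − P(N ≤ 13) = 1 − Σ_{j=0}^{13} e^(−μ) μ^j/j! ≈ 0.2670.

0.2670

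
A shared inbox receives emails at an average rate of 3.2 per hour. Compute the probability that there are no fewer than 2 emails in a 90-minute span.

0.9523

Over the interval, μ = 3.2 × 1.5 = 4.8 (a 90-minute span = 1.5 hours).
P(N ≥ 2) = 1 − P(N ≤ 1) = 1 − Σ_{j=0}^{1} e^(−μ) μ^j/j! ≈ 0.9523.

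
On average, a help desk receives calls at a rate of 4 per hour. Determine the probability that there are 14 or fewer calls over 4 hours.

0.3675

Over the interval, μ = 4 × 4 = 16 (4 hours).
P(N ≤ 14) = Σ_{j=0}^{14} e^(−μ) μ^j/j! ≈ 0.3675.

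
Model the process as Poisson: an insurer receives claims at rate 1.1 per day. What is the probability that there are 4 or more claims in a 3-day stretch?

Over the interval, μ = 1.1 × 3 = 3.3 (a 3-day stretch = 3 days).
P(N ≥ 4) = 1 − P(N ≤ 3) = 1 − Σ_{j=0}^{3} e^(−μ) μ^j/j! ≈ 0.4197.

0.4197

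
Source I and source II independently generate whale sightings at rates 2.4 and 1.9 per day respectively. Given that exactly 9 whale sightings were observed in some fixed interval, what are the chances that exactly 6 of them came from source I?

Given the total, each event is independently from source I with probability p = λ_I/(λ_I+λ_II) = 2.4/4.3 ≈ 0.5581.
So K ~ Binomial(9, 2.4/4.3): P(K = 6) = C(9,6) · (2.4/4.3)^6 · (1.9/4.3)^3 ≈ 0.2191.

0.2191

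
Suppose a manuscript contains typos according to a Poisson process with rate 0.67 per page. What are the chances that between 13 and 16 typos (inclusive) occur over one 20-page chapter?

0.3856

Over the interval, μ = 0.67 × 20 = 13.4 (a 20-page chapter = 20 pages).
P(13 ≤ N ≤ 16) = Σ_{j=13}^{16} e^(−13.4) · 13.4^j/j! ≈ 0.3856.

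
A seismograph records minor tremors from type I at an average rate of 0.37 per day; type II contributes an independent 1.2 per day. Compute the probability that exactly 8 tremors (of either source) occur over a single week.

Independent Poisson processes superpose: combined rate λ = 0.37 + 1.2 = 1.57 per day.
Over the interval, μ = 1.57 × 7 = 10.99 (a week = 7 days).
P(N = 8) = e^(−10.99) · 10.99^8/8! ≈ 0.0890.

0.0890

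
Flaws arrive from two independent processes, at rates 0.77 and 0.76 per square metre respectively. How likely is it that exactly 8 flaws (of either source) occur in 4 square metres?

0.1073

Independent Poisson processes superpose: combined rate λ = 0.77 + 0.76 = 1.53 per square metre.
Over the interval, μ = 1.53 × 4 = 6.12 (4 square metres).
P(N = 8) = e^(−6.12) · 6.12^8/8! ≈ 0.1073.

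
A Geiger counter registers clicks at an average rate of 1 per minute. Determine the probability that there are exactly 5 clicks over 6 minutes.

Over the interval, μ = 1 × 6 = 6 (6 minutes).
P(N = 5) = e^(−μ) μ^5/5! = e^(−6) · 6^5/120 ≈ 0.1606.

0.1606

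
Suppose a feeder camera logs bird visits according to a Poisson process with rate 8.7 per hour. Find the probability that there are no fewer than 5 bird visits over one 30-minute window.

Over the interval, μ = 8.7 × 0.5 = 4.35 (a 30-minute window = 0.5 hours).
P(N ≥ 5) = 1 − P(N ≤ 4) = 1 − Σ_{j=0}^{4} e^(−μ) μ^j/j! ≈ 0.4392.

0.4392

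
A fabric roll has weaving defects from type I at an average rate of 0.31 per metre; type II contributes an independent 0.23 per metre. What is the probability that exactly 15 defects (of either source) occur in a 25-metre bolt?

Independent Poisson processes superpose: combined rate λ = 0.31 + 0.23 = 0.54 per metre.
Over the interval, μ = 0.54 × 25 = 13.5 (a 25-metre bolt = 25 metres).
P(N = 15) = e^(−13.5) · 13.5^15/15! ≈ 0.0945.

0.0945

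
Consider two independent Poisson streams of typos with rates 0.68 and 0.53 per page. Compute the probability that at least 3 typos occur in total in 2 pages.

Independent Poisson processes superpose: combined rate λ = 0.68 + 0.53 = 1.21 per page.
Over the interval, μ = 1.21 × 2 = 2.42 (2 pages).
P(N ≥ 3) = 1 − P(N ≤ 2) ≈ 0.4355.

0.4355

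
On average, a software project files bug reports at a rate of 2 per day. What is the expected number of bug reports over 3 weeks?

42

E[N] = λt = 2 × 21 = 42 (3 weeks = 21 days).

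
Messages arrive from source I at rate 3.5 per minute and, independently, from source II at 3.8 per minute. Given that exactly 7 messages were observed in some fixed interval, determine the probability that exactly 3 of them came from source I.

0.2832

Given the total, each event is independently from source I with probability p = λ_I/(λ_I+λ_II) = 3.5/7.3 ≈ 0.4795.
So K ~ Binomial(7, 3.5/7.3): P(K = 3) = C(7,3) · (3.5/7.3)^3 · (3.8/7.3)^4 ≈ 0.2832.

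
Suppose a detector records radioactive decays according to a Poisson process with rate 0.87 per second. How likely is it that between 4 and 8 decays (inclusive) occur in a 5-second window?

0.5981

Over the interval, μ = 0.87 × 5 = 4.35 (a 5-second window = 5 seconds).
P(4 ≤ N ≤ 8) = Σ_{j=4}^{8} e^(−4.35) · 4.35^j/j! ≈ 0.5981.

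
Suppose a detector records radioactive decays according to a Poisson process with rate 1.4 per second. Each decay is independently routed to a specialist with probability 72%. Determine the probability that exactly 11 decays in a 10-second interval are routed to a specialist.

0.1146

Thinning: the decays that are routed to a specialist themselves form a Poisson process with rate 0.72 × 1.4 = 1.008 per second.
Over the interval, μ = 1.008 × 10 = 10.08 (a 10-second interval = 10 seconds).
P(N = 11) = e^(−10.08) · 10.08^11/11! ≈ 0.1146.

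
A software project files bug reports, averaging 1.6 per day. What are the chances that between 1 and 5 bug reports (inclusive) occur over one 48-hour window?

Over the interval, μ = 1.6 × 2 = 3.2 (a 48-hour window = 2 days).
P(1 ≤ N ≤ 5) = Σ_{j=1}^{5} e^(−3.2) · 3.2^j/j! ≈ 0.8538.

0.8538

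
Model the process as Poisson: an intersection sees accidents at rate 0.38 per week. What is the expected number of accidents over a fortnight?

0.76

E[N] = λt = 0.38 × 2 = 0.76 (a fortnight = 2 weeks).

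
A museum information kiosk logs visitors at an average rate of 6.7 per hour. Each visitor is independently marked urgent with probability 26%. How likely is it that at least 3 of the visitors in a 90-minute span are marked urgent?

Thinning: the visitors that are marked urgent themselves form a Poisson process with rate 0.26 × 6.7 = 1.742 per hour.
Over the interval, μ = 1.742 × 1.5 = 2.613 (a 90-minute span = 1.5 hours).
P(N ≥ 3) = 1 − P(N ≤ 2) ≈ 0.4848.

0.4848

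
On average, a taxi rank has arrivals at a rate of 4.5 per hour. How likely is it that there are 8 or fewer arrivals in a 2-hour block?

0.4557

Over the interval, μ = 4.5 × 2 = 9 (a 2-hour block = 2 hours).
P(N ≤ 8) = Σ_{j=0}^{8} e^(−μ) μ^j/j! ≈ 0.4557.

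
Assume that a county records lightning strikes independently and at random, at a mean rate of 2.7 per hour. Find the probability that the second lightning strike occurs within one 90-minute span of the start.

0.9120

Over the interval, μ = 2.7 × 1.5 = 4.05 (a 90-minute span = 1.5 hours).
The second arrival falls in the interval iff at least 2 events occur there: P(S_2 ≤ t) = P(N ≥ 2) = 1 − P(N ≤ 1) ≈ 0.9120.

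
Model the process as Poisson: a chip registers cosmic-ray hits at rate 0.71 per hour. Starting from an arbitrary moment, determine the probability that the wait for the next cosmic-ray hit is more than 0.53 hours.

0.6864

The wait for the next event is exponential with rate λ = 0.71 per hour.
P(T > 0.53) = e^(−λt) = e^(−0.71 × 0.53) = e^(−0.3763) ≈ 0.6864.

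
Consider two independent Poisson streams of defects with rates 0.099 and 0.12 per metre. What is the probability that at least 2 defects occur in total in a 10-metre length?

Independent Poisson processes superpose: combined rate λ = 0.099 + 0.12 = 0.219 per metre.
Over the interval, μ = 0.219 × 10 = 2.19 (a 10-metre length = 10 metres).
P(N ≥ 2) = 1 − P(N ≤ 1) ≈ 0.6430.

0.6430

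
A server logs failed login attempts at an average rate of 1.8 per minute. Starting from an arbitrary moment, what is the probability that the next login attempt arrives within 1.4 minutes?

0.9195

Inter-arrival times are exponential with rate λ = 1.8 per minute.
P(T ≤ 1.4) = 1 − e^(−λt) = 1 − e^(−1.8 × 1.4) = 1 − e^(−2.52) ≈ 0.9195.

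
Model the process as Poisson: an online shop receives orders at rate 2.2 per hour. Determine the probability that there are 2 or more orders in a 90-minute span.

0.8414

Over the interval, μ = 2.2 × 1.5 = 3.3 (a 90-minute span = 1.5 hours).
P(N ≥ 2) = 1 − P(N ≤ 1) = 1 − Σ_{j=0}^{1} e^(−μ) μ^j/j! ≈ 0.8414.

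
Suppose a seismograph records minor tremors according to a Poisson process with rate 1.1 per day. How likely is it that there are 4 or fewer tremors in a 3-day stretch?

Over the interval, μ = 1.1 × 3 = 3.3 (a 3-day stretch = 3 days).
P(N ≤ 4) = Σ_{j=0}^{4} e^(−μ) μ^j/j! ≈ 0.7626.

0.7626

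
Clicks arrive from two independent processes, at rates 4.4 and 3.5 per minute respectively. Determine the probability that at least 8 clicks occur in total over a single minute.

0.5330

Independent Poisson processes superpose: combined rate λ = 4.4 + 3.5 = 7.9 per minute.
So μ = 7.9.
P(N ≥ 8) = 1 − P(N ≤ 7) ≈ 0.5330.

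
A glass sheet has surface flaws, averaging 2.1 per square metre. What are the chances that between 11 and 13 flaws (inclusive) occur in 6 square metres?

0.3293

Over the interval, μ = 2.1 × 6 = 12.6 (6 square metres).
P(11 ≤ N ≤ 13) = Σ_{j=11}^{13} e^(−12.6) · 12.6^j/j! ≈ 0.3293.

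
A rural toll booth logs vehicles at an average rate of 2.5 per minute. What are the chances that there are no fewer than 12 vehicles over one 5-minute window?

Over the interval, μ = 2.5 × 5 = 12.5 (a 5-minute window = 5 minutes).
P(N ≥ 12) = 1 − P(N ≤ 11) = 1 − Σ_{j=0}^{11} e^(−μ) μ^j/j! ≈ 0.5942.

0.5942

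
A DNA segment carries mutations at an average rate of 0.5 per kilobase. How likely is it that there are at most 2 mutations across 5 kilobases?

0.5438

Over the interval, μ = 0.5 × 5 = 2.5 (5 kilobases).
P(N ≤ 2) = Σ_{j=0}^{2} e^(−μ) μ^j/j! ≈ 0.5438.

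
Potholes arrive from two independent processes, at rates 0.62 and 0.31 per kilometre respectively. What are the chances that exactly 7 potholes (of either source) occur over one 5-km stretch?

0.0892

Independent Poisson processes superpose: combined rate λ = 0.62 + 0.31 = 0.93 per kilometre.
Over the interval, μ = 0.93 × 5 = 4.65 (a 5-km stretch = 5 kilometres).
P(N = 7) = e^(−4.65) · 4.65^7/7! ≈ 0.0892.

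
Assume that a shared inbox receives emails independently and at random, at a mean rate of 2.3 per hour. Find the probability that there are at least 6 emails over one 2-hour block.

Over the interval, μ = 2.3 × 2 = 4.6 (a 2-hour block = 2 hours).
P(N ≥ 6) = 1 − P(N ≤ 5) = 1 − Σ_{j=0}^{5} e^(−μ) μ^j/j! ≈ 0.3142.

0.3142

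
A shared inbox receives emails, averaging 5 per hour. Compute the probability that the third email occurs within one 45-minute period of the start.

0.7229

Over the interval, μ = 5 × 0.75 = 3.75 (a 45-minute period = 0.75 hours).
The third arrival falls in the interval iff at least 3 events occur there: P(S_3 ≤ t) = P(N ≥ 3) = 1 − P(N ≤ 2) ≈ 0.7229.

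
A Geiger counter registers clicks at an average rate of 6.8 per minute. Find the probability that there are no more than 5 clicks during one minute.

With mean μ = 6.8 per minute,
P(N ≤ 5) = Σ_{j=0}^{5} e^(−μ) μ^j/j! ≈ 0.3270.

0.3270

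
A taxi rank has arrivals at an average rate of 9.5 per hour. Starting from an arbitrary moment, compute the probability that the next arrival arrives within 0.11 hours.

Inter-arrival times are exponential with rate λ = 9.5 per hour.
P(T ≤ 0.11) = 1 − e^(−λt) = 1 − e^(−9.5 × 0.11) = 1 − e^(−1.045) ≈ 0.6483.

0.6483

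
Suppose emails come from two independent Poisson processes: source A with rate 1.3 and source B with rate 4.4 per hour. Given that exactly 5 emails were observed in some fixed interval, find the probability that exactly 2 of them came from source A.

0.2393

Given the total, each event is independently from source A with probability p = λ_A/(λ_A+λ_B) = 1.3/5.7 ≈ 0.2281.
So K ~ Binomial(5, 1.3/5.7): P(K = 2) = C(5,2) · (1.3/5.7)^2 · (4.4/5.7)^3 ≈ 0.2393.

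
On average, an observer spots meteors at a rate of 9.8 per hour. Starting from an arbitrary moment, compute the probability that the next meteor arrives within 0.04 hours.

Inter-arrival times are exponential with rate λ = 9.8 per hour.
P(T ≤ 0.04) = 1 − e^(−λt) = 1 − e^(−9.8 × 0.04) = 1 − e^(−0.392) ≈ 0.3243.

0.3243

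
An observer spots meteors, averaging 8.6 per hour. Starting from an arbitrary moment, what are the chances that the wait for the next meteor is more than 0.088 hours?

The wait for the next event is exponential with rate λ = 8.6 per hour.
P(T > 0.088) = e^(−λt) = e^(−8.6 × 0.088) = e^(−0.7568) ≈ 0.4692.

0.4692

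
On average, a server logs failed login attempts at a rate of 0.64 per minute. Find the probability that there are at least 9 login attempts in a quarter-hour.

0.6204

Over the interval, μ = 0.64 × 15 = 9.6 (a quarter-hour = 15 minutes).
P(N ≥ 9) = 1 − P(N ≤ 8) = 1 − Σ_{j=0}^{8} e^(−μ) μ^j/j! ≈ 0.6204.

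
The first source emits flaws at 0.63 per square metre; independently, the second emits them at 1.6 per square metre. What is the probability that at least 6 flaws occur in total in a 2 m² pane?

Independent Poisson processes superpose: combined rate λ = 0.63 + 1.6 = 2.23 per square metre.
Over the interval, μ = 2.23 × 2 = 4.46 (a 2 m² pane = 2 square metres).
P(N ≥ 6) = 1 − P(N ≤ 5) ≈ 0.2903.

0.2903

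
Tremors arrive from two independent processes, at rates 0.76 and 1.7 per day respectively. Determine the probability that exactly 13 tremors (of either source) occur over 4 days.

Independent Poisson processes superpose: combined rate λ = 0.76 + 1.7 = 2.46 per day.
Over the interval, μ = 2.46 × 4 = 9.84 (4 days).
P(N = 13) = e^(−9.84) · 9.84^13/13! ≈ 0.0694.

0.0694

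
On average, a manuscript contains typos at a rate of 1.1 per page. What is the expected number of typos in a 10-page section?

E[N] = λt = 1.1 × 10 = 11 (a 10-page section = 10 pages).

11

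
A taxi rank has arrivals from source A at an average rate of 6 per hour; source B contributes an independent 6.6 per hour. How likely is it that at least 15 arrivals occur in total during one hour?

Independent Poisson processes superpose: combined rate λ = 6 + 6.6 = 12.6 per hour.
So μ = 12.6.
P(N ≥ 15) = 1 − P(N ≤ 14) ≈ 0.2847.

0.2847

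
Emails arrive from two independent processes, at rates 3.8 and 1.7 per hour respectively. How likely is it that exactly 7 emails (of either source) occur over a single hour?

0.1234

Independent Poisson processes superpose: combined rate λ = 3.8 + 1.7 = 5.5 per hour.
So μ = 5.5.
P(N = 7) = e^(−5.5) · 5.5^7/7! ≈ 0.1234.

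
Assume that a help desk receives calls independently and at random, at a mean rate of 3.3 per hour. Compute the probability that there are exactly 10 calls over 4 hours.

0.0819

Over the interval, μ = 3.3 × 4 = 13.2 (4 hours).
P(N = 10) = e^(−μ) μ^10/10! = e^(−13.2) · 13.2^10/3628800 ≈ 0.0819.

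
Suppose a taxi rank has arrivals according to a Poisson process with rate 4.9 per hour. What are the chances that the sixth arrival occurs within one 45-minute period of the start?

Over the interval, μ = 4.9 × 0.75 = 3.675 (a 45-minute period = 0.75 hours).
The sixth arrival falls in the interval iff at least 6 events occur there: P(S_6 ≤ t) = P(N ≥ 6) = 1 − P(N ≤ 5) ≈ 0.1664.

0.1664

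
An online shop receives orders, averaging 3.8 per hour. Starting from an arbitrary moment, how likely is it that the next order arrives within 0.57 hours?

Inter-arrival times are exponential with rate λ = 3.8 per hour.
P(T ≤ 0.57) = 1 − e^(−λt) = 1 − e^(−3.8 × 0.57) = 1 − e^(−2.166) ≈ 0.8854.

0.8854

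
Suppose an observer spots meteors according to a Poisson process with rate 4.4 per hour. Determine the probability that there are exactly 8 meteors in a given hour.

0.0428

With mean μ = 4.4 per hour,
P(N = 8) = e^(−μ) μ^8/8! = e^(−4.4) · 4.4^8/40320 ≈ 0.0428.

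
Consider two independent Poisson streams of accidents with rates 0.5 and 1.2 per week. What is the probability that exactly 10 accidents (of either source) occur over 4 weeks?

0.0649

Independent Poisson processes superpose: combined rate λ = 0.5 + 1.2 = 1.7 per week.
Over the interval, μ = 1.7 × 4 = 6.8 (4 weeks).
P(N = 10) = e^(−6.8) · 6.8^10/10! ≈ 0.0649.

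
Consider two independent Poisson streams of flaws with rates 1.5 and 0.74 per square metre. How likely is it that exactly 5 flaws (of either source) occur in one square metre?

Independent Poisson processes superpose: combined rate λ = 1.5 + 0.74 = 2.24 per square metre.
So μ = 2.24.
P(N = 5) = e^(−2.24) · 2.24^5/5! ≈ 0.0500.

0.0500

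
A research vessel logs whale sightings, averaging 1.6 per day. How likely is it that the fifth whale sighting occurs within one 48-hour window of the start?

Over the interval, μ = 1.6 × 2 = 3.2 (a 48-hour window = 2 days).
The fifth arrival falls in the interval iff at least 5 events occur there: P(S_5 ≤ t) = P(N ≥ 5) = 1 − P(N ≤ 4) ≈ 0.2194.

0.2194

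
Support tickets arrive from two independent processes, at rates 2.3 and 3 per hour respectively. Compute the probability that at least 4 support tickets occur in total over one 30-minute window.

Independent Poisson processes superpose: combined rate λ = 2.3 + 3 = 5.3 per hour.
Over the interval, μ = 5.3 × 0.5 = 2.65 (a 30-minute window = 0.5 hours).
P(N ≥ 4) = 1 − P(N ≤ 3) ≈ 0.2749.

0.2749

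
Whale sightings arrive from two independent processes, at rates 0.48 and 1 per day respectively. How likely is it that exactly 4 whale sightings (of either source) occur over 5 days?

Independent Poisson processes superpose: combined rate λ = 0.48 + 1 = 1.48 per day.
Over the interval, μ = 1.48 × 5 = 7.4 (5 days).
P(N = 4) = e^(−7.4) · 7.4^4/4! ≈ 0.0764.

0.0764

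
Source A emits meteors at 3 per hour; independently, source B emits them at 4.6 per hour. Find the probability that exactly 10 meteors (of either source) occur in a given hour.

0.0887

Independent Poisson processes superpose: combined rate λ = 3 + 4.6 = 7.6 per hour.
So μ = 7.6.
P(N = 10) = e^(−7.6) · 7.6^10/10! ≈ 0.0887.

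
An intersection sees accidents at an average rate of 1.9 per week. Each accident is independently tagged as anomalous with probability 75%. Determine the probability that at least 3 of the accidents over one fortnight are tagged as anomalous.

0.5424

Thinning: the accidents that are tagged as anomalous themselves form a Poisson process with rate 0.75 × 1.9 = 1.425 per week.
Over the interval, μ = 1.425 × 2 = 2.85 (a fortnight = 2 weeks).
P(N ≥ 3) = 1 − P(N ≤ 2) ≈ 0.5424.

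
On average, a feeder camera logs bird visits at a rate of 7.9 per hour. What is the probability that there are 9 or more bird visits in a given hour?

0.3935

With mean μ = 7.9 per hour,
P(N ≥ 9) = 1 − P(N ≤ 8) = 1 − Σ_{j=0}^{8} e^(−μ) μ^j/j! ≈ 0.3935.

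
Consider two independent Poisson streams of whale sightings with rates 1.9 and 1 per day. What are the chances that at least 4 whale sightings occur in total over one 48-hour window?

Independent Poisson processes superpose: combined rate λ = 1.9 + 1 = 2.9 per day.
Over the interval, μ = 2.9 × 2 = 5.8 (a 48-hour window = 2 days).
P(N ≥ 4) = 1 − P(N ≤ 3) ≈ 0.8300.

0.8300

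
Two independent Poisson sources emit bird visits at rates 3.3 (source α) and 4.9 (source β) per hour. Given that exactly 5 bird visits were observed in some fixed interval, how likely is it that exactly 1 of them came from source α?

Given the total, each event is independently from source α with probability p = λ_α/(λ_α+λ_β) = 3.3/8.2 ≈ 0.4024.
So K ~ Binomial(5, 3.3/8.2): P(K = 1) = C(5,1) · (3.3/8.2)^1 · (4.9/8.2)^4 ≈ 0.2566.

0.2566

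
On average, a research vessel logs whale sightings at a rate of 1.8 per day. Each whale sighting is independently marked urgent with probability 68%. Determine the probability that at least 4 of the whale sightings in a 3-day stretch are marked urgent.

Thinning: the whale sightings that are marked urgent themselves form a Poisson process with rate 0.68 × 1.8 = 1.224 per day.
Over the interval, μ = 1.224 × 3 = 3.672 (a 3-day stretch = 3 days).
P(N ≥ 4) = 1 − P(N ≤ 3) ≈ 0.5000.

0.5000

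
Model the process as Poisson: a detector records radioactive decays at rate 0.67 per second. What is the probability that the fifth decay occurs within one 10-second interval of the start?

0.7978

Over the interval, μ = 0.67 × 10 = 6.7 (a 10-second interval = 10 seconds).
The fifth arrival falls in the interval iff at least 5 events occur there: P(S_5 ≤ t) = P(N ≥ 5) = 1 − P(N ≤ 4) ≈ 0.7978.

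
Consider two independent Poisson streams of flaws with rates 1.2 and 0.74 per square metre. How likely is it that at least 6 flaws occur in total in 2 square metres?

Independent Poisson processes superpose: combined rate λ = 1.2 + 0.74 = 1.94 per square metre.
Over the interval, μ = 1.94 × 2 = 3.88 (2 square metres).
P(N ≥ 6) = 1 − P(N ≤ 5) ≈ 0.1964.

0.1964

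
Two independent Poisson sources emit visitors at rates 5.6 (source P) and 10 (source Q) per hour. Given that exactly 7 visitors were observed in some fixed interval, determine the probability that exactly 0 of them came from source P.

Given the total, each event is independently from source P with probability p = λ_P/(λ_P+λ_Q) = 5.6/15.6 ≈ 0.3590.
So K ~ Binomial(7, 5.6/15.6): P(K = 0) = C(7,0) · (5.6/15.6)^0 · (10/15.6)^7 ≈ 0.0445.

0.0445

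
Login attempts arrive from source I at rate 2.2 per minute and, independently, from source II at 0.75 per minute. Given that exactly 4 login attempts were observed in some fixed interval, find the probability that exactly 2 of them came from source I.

0.2157

Given the total, each event is independently from source I with probability p = λ_I/(λ_I+λ_II) = 2.2/2.95 ≈ 0.7458.
So K ~ Binomial(4, 2.2/2.95): P(K = 2) = C(4,2) · (2.2/2.95)^2 · (0.75/2.95)^2 ≈ 0.2157.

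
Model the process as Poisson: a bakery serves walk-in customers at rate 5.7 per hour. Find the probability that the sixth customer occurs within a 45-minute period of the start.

Over the interval, μ = 5.7 × 0.75 = 4.275 (a 45-minute period = 0.75 hours).
The sixth arrival falls in the interval iff at least 6 events occur there: P(S_6 ≤ t) = P(N ≥ 6) = 1 − P(N ≤ 5) ≈ 0.2592.

0.2592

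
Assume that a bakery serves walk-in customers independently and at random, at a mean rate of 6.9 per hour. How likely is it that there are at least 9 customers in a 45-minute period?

0.0801

Over the interval, μ = 6.9 × 0.75 = 5.175 (a 45-minute period = 0.75 hours).
P(N ≥ 9) = 1 − P(N ≤ 8) = 1 − Σ_{j=0}^{8} e^(−μ) μ^j/j! ≈ 0.0801.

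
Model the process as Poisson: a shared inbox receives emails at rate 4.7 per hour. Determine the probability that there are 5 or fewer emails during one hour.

With mean μ = 4.7 per hour,
P(N ≤ 5) = Σ_{j=0}^{5} e^(−μ) μ^j/j! ≈ 0.6684.

0.6684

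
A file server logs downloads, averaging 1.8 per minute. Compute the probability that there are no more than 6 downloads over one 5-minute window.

Over the interval, μ = 1.8 × 5 = 9 (a 5-minute window = 5 minutes).
P(N ≤ 6) = Σ_{j=0}^{6} e^(−μ) μ^j/j! ≈ 0.2068.

0.2068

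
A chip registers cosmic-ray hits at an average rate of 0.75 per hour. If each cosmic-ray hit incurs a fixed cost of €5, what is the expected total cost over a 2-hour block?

E[N] = 0.75 × 2 = 1.5 (a 2-hour block = 2 hours); E[cost] = 1.5 × €5 = €7.5.

€7.5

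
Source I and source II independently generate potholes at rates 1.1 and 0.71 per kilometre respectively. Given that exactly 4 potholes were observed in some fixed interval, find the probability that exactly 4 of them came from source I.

Given the total, each event is independently from source I with probability p = λ_I/(λ_I+λ_II) = 1.1/1.81 ≈ 0.6077.
So K ~ Binomial(4, 1.1/1.81): P(K = 4) = C(4,4) · (1.1/1.81)^4 · (0.71/1.81)^0 ≈ 0.1364.

0.1364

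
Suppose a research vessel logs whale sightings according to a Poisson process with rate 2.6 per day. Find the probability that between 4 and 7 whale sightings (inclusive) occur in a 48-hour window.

Over the interval, μ = 2.6 × 2 = 5.2 (a 48-hour window = 2 days).
P(4 ≤ N ≤ 7) = Σ_{j=4}^{7} e^(−5.2) · 5.2^j/j! ≈ 0.6069.

0.6069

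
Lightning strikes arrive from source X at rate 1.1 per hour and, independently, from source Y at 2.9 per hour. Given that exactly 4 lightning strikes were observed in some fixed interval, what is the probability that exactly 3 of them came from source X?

Given the total, each event is independently from source X with probability p = λ_X/(λ_X+λ_Y) = 1.1/4 = 0.2750.
So K ~ Binomial(4, 1.1/4): P(K = 3) = C(4,3) · (1.1/4)^3 · (2.9/4)^1 ≈ 0.0603.

0.0603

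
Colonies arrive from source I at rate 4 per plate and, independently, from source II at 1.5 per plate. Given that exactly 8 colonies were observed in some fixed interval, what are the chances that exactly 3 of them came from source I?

Given the total, each event is independently from source I with probability p = λ_I/(λ_I+λ_II) = 4/5.5 ≈ 0.7273.
So K ~ Binomial(8, 4/5.5): P(K = 3) = C(8,3) · (4/5.5)^3 · (1.5/5.5)^5 ≈ 0.0325.

0.0325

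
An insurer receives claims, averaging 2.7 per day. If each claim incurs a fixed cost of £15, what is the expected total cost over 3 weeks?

E[N] = 2.7 × 21 = 56.7 (3 weeks = 21 days); E[cost] = 56.7 × £15 = £850.5.

£850.5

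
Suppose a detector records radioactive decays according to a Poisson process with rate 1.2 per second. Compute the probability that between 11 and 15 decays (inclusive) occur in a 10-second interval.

0.4972

Over the interval, μ = 1.2 × 10 = 12 (a 10-second interval = 10 seconds).
P(11 ≤ N ≤ 15) = Σ_{j=11}^{15} e^(−12) · 12^j/j! ≈ 0.4972.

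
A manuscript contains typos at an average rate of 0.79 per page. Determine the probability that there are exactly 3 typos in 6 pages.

Over the interval, μ = 0.79 × 6 = 4.74 (6 pages).
P(N = 3) = e^(−μ) μ^3/3! = e^(−4.74) · 4.74^3/6 ≈ 0.1551.

0.1551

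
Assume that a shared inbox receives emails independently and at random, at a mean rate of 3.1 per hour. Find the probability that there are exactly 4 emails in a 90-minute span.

0.1863

Over the interval, μ = 3.1 × 1.5 = 4.65 (a 90-minute span = 1.5 hours).
P(N = 4) = e^(−μ) μ^4/4! = e^(−4.65) · 4.65^4/24 ≈ 0.1863.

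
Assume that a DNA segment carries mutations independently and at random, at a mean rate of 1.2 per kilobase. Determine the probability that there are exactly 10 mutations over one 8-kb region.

0.1241

Over the interval, μ = 1.2 × 8 = 9.6 (an 8-kb region = 8 kilobases).
P(N = 10) = e^(−μ) μ^10/10! = e^(−9.6) · 9.6^10/3628800 ≈ 0.1241.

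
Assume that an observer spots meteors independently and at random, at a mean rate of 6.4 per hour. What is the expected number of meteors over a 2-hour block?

E[N] = λt = 6.4 × 2 = 12.8 (a 2-hour block = 2 hours).

12.8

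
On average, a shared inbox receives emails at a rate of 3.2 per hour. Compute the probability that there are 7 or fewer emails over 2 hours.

Over the interval, μ = 3.2 × 2 = 6.4 (2 hours).
P(N ≤ 7) = Σ_{j=0}^{7} e^(−μ) μ^j/j! ≈ 0.6873.

0.6873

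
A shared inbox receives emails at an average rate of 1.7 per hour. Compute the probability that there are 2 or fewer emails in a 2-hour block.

0.3397

Over the interval, μ = 1.7 × 2 = 3.4 (a 2-hour block = 2 hours).
P(N ≤ 2) = Σ_{j=0}^{2} e^(−μ) μ^j/j! ≈ 0.3397.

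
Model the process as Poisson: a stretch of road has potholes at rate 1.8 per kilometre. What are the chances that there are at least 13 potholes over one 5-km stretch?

Over the interval, μ = 1.8 × 5 = 9 (a 5-km stretch = 5 kilometres).
P(N ≥ 13) = 1 − P(N ≤ 12) = 1 − Σ_{j=0}^{12} e^(−μ) μ^j/j! ≈ 0.1242.

0.1242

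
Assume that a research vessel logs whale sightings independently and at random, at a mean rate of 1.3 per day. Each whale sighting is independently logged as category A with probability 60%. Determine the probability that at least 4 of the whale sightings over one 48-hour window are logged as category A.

Thinning: the whale sightings that are logged as category A themselves form a Poisson process with rate 0.6 × 1.3 = 0.78 per day.
Over the interval, μ = 0.78 × 2 = 1.56 (a 48-hour window = 2 days).
P(N ≥ 4) = 1 − P(N ≤ 3) ≈ 0.0734.

0.0734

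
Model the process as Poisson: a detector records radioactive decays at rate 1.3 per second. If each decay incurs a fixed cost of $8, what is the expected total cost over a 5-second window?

$52

E[N] = 1.3 × 5 = 6.5 (a 5-second window = 5 seconds); E[cost] = 6.5 × $8 = $52.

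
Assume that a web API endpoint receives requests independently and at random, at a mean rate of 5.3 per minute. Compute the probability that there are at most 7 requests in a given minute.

With mean μ = 5.3 per minute,
P(N ≤ 7) = Σ_{j=0}^{7} e^(−μ) μ^j/j! ≈ 0.8335.

0.8335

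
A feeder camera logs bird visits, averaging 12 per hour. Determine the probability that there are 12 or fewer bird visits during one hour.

0.5760

With mean μ = 12 per hour,
P(N ≤ 12) = Σ_{j=0}^{12} e^(−μ) μ^j/j! ≈ 0.5760.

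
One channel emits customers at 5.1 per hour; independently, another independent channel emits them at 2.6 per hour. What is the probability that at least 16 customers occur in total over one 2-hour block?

0.4728

Independent Poisson processes superpose: combined rate λ = 5.1 + 2.6 = 7.7 per hour.
Over the interval, μ = 7.7 × 2 = 15.4 (a 2-hour block = 2 hours).
P(N ≥ 16) = 1 − P(N ≤ 15) ≈ 0.4728.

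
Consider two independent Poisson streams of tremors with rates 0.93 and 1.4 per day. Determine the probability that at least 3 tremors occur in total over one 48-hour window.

0.8436

Independent Poisson processes superpose: combined rate λ = 0.93 + 1.4 = 2.33 per day.
Over the interval, μ = 2.33 × 2 = 4.66 (a 48-hour window = 2 days).
P(N ≥ 3) = 1 − P(N ≤ 2) ≈ 0.8436.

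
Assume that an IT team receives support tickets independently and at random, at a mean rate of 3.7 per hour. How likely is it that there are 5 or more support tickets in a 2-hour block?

Over the interval, μ = 3.7 × 2 = 7.4 (a 2-hour block = 2 hours).
P(N ≥ 5) = 1 − P(N ≤ 4) = 1 − Σ_{j=0}^{4} e^(−μ) μ^j/j! ≈ 0.8605.

0.8605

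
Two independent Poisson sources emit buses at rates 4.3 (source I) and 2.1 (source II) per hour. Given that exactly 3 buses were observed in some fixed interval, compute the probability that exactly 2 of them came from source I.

0.4444

Given the total, each event is independently from source I with probability p = λ_I/(λ_I+λ_II) = 4.3/6.4 ≈ 0.6719.
So K ~ Binomial(3, 4.3/6.4): P(K = 2) = C(3,2) · (4.3/6.4)^2 · (2.1/6.4)^1 ≈ 0.4444.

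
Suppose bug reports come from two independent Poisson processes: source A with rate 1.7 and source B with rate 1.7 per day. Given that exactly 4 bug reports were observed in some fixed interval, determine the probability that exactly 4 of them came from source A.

0.0625

Given the total, each event is independently from source A with probability p = λ_A/(λ_A+λ_B) = 1.7/3.4 = 0.5000.
So K ~ Binomial(4, 1.7/3.4): P(K = 4) = C(4,4) · (1.7/3.4)^4 · (1.7/3.4)^0 ≈ 0.0625.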